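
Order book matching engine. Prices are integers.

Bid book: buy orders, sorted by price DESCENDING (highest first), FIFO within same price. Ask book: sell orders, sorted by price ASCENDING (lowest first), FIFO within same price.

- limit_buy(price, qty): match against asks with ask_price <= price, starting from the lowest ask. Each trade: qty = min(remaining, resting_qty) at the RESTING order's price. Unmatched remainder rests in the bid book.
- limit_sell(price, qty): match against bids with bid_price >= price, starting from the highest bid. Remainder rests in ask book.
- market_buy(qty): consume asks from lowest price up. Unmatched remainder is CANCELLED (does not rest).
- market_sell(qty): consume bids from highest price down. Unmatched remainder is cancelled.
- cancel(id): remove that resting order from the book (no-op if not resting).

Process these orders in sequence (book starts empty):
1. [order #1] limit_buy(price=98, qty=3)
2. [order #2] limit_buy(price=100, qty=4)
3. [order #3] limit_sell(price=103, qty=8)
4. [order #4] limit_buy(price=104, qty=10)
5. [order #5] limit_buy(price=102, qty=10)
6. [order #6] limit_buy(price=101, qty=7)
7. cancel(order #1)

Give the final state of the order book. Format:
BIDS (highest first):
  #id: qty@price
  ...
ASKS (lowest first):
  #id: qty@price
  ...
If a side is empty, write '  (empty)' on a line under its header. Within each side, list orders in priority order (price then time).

After op 1 [order #1] limit_buy(price=98, qty=3): fills=none; bids=[#1:3@98] asks=[-]
After op 2 [order #2] limit_buy(price=100, qty=4): fills=none; bids=[#2:4@100 #1:3@98] asks=[-]
After op 3 [order #3] limit_sell(price=103, qty=8): fills=none; bids=[#2:4@100 #1:3@98] asks=[#3:8@103]
After op 4 [order #4] limit_buy(price=104, qty=10): fills=#4x#3:8@103; bids=[#4:2@104 #2:4@100 #1:3@98] asks=[-]
After op 5 [order #5] limit_buy(price=102, qty=10): fills=none; bids=[#4:2@104 #5:10@102 #2:4@100 #1:3@98] asks=[-]
After op 6 [order #6] limit_buy(price=101, qty=7): fills=none; bids=[#4:2@104 #5:10@102 #6:7@101 #2:4@100 #1:3@98] asks=[-]
After op 7 cancel(order #1): fills=none; bids=[#4:2@104 #5:10@102 #6:7@101 #2:4@100] asks=[-]

Answer: BIDS (highest first):
  #4: 2@104
  #5: 10@102
  #6: 7@101
  #2: 4@100
ASKS (lowest first):
  (empty)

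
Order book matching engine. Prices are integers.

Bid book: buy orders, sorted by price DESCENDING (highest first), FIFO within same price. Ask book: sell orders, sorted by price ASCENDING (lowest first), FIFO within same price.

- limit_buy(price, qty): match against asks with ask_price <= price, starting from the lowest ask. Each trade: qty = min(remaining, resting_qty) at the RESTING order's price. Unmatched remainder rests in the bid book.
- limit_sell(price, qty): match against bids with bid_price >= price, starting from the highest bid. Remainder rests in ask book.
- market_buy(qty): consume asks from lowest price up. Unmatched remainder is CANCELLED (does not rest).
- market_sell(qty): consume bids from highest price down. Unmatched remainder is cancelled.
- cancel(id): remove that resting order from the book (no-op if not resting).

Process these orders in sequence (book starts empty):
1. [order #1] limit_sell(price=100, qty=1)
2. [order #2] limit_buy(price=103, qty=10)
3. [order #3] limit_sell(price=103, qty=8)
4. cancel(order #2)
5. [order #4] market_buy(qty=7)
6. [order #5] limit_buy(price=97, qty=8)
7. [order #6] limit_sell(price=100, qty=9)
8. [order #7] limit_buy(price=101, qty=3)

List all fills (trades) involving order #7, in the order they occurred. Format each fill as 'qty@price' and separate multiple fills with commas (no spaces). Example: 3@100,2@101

Answer: 3@100

Derivation:
After op 1 [order #1] limit_sell(price=100, qty=1): fills=none; bids=[-] asks=[#1:1@100]
After op 2 [order #2] limit_buy(price=103, qty=10): fills=#2x#1:1@100; bids=[#2:9@103] asks=[-]
After op 3 [order #3] limit_sell(price=103, qty=8): fills=#2x#3:8@103; bids=[#2:1@103] asks=[-]
After op 4 cancel(order #2): fills=none; bids=[-] asks=[-]
After op 5 [order #4] market_buy(qty=7): fills=none; bids=[-] asks=[-]
After op 6 [order #5] limit_buy(price=97, qty=8): fills=none; bids=[#5:8@97] asks=[-]
After op 7 [order #6] limit_sell(price=100, qty=9): fills=none; bids=[#5:8@97] asks=[#6:9@100]
After op 8 [order #7] limit_buy(price=101, qty=3): fills=#7x#6:3@100; bids=[#5:8@97] asks=[#6:6@100]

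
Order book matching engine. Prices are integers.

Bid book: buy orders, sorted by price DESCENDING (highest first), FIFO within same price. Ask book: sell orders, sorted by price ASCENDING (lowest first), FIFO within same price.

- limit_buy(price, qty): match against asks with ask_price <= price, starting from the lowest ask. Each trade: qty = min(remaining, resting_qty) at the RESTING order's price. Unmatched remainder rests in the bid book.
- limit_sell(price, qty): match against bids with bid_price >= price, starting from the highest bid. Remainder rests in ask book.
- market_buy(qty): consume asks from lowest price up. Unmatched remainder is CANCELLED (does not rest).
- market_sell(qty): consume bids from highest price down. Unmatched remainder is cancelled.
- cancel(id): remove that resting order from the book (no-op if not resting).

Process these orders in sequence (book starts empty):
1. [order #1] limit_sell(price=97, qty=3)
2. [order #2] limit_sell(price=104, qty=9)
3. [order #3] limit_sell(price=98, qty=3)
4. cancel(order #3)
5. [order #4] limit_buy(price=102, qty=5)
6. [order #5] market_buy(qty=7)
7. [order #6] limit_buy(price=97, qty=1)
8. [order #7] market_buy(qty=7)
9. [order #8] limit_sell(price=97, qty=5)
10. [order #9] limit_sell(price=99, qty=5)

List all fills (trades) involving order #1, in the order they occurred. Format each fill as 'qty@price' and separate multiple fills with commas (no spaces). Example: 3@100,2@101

After op 1 [order #1] limit_sell(price=97, qty=3): fills=none; bids=[-] asks=[#1:3@97]
After op 2 [order #2] limit_sell(price=104, qty=9): fills=none; bids=[-] asks=[#1:3@97 #2:9@104]
After op 3 [order #3] limit_sell(price=98, qty=3): fills=none; bids=[-] asks=[#1:3@97 #3:3@98 #2:9@104]
After op 4 cancel(order #3): fills=none; bids=[-] asks=[#1:3@97 #2:9@104]
After op 5 [order #4] limit_buy(price=102, qty=5): fills=#4x#1:3@97; bids=[#4:2@102] asks=[#2:9@104]
After op 6 [order #5] market_buy(qty=7): fills=#5x#2:7@104; bids=[#4:2@102] asks=[#2:2@104]
After op 7 [order #6] limit_buy(price=97, qty=1): fills=none; bids=[#4:2@102 #6:1@97] asks=[#2:2@104]
After op 8 [order #7] market_buy(qty=7): fills=#7x#2:2@104; bids=[#4:2@102 #6:1@97] asks=[-]
After op 9 [order #8] limit_sell(price=97, qty=5): fills=#4x#8:2@102 #6x#8:1@97; bids=[-] asks=[#8:2@97]
After op 10 [order #9] limit_sell(price=99, qty=5): fills=none; bids=[-] asks=[#8:2@97 #9:5@99]

Answer: 3@97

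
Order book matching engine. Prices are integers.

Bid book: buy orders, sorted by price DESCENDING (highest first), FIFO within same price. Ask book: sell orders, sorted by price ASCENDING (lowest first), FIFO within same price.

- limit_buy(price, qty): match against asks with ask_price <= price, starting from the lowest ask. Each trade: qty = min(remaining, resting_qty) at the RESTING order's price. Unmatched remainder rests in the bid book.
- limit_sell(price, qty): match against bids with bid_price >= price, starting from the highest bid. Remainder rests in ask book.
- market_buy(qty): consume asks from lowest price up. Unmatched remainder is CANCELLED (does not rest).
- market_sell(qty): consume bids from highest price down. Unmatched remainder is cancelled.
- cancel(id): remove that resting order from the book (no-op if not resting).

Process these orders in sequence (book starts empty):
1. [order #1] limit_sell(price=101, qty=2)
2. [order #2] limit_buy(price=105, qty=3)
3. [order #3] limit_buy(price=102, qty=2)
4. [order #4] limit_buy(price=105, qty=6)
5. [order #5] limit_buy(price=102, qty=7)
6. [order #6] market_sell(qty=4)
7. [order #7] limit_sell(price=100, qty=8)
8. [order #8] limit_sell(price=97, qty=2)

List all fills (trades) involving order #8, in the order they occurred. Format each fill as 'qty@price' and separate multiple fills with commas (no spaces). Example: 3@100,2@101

After op 1 [order #1] limit_sell(price=101, qty=2): fills=none; bids=[-] asks=[#1:2@101]
After op 2 [order #2] limit_buy(price=105, qty=3): fills=#2x#1:2@101; bids=[#2:1@105] asks=[-]
After op 3 [order #3] limit_buy(price=102, qty=2): fills=none; bids=[#2:1@105 #3:2@102] asks=[-]
After op 4 [order #4] limit_buy(price=105, qty=6): fills=none; bids=[#2:1@105 #4:6@105 #3:2@102] asks=[-]
After op 5 [order #5] limit_buy(price=102, qty=7): fills=none; bids=[#2:1@105 #4:6@105 #3:2@102 #5:7@102] asks=[-]
After op 6 [order #6] market_sell(qty=4): fills=#2x#6:1@105 #4x#6:3@105; bids=[#4:3@105 #3:2@102 #5:7@102] asks=[-]
After op 7 [order #7] limit_sell(price=100, qty=8): fills=#4x#7:3@105 #3x#7:2@102 #5x#7:3@102; bids=[#5:4@102] asks=[-]
After op 8 [order #8] limit_sell(price=97, qty=2): fills=#5x#8:2@102; bids=[#5:2@102] asks=[-]

Answer: 2@102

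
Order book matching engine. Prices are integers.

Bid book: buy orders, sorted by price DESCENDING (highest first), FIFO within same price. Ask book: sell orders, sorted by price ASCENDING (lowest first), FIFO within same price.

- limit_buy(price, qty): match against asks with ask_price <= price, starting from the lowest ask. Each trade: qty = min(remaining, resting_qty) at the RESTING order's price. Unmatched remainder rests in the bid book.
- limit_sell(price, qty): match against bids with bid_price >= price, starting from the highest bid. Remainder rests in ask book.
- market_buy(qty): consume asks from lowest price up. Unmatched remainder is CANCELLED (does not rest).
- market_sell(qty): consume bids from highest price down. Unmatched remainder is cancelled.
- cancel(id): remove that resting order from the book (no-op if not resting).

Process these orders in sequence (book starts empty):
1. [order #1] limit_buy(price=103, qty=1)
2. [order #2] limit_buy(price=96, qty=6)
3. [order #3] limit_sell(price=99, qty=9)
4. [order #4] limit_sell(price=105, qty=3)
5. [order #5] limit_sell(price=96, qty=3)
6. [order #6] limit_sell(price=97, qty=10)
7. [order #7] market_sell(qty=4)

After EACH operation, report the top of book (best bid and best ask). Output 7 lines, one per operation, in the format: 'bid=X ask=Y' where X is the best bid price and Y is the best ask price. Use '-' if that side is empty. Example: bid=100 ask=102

Answer: bid=103 ask=-
bid=103 ask=-
bid=96 ask=99
bid=96 ask=99
bid=96 ask=99
bid=96 ask=97
bid=- ask=97

Derivation:
After op 1 [order #1] limit_buy(price=103, qty=1): fills=none; bids=[#1:1@103] asks=[-]
After op 2 [order #2] limit_buy(price=96, qty=6): fills=none; bids=[#1:1@103 #2:6@96] asks=[-]
After op 3 [order #3] limit_sell(price=99, qty=9): fills=#1x#3:1@103; bids=[#2:6@96] asks=[#3:8@99]
After op 4 [order #4] limit_sell(price=105, qty=3): fills=none; bids=[#2:6@96] asks=[#3:8@99 #4:3@105]
After op 5 [order #5] limit_sell(price=96, qty=3): fills=#2x#5:3@96; bids=[#2:3@96] asks=[#3:8@99 #4:3@105]
After op 6 [order #6] limit_sell(price=97, qty=10): fills=none; bids=[#2:3@96] asks=[#6:10@97 #3:8@99 #4:3@105]
After op 7 [order #7] market_sell(qty=4): fills=#2x#7:3@96; bids=[-] asks=[#6:10@97 #3:8@99 #4:3@105]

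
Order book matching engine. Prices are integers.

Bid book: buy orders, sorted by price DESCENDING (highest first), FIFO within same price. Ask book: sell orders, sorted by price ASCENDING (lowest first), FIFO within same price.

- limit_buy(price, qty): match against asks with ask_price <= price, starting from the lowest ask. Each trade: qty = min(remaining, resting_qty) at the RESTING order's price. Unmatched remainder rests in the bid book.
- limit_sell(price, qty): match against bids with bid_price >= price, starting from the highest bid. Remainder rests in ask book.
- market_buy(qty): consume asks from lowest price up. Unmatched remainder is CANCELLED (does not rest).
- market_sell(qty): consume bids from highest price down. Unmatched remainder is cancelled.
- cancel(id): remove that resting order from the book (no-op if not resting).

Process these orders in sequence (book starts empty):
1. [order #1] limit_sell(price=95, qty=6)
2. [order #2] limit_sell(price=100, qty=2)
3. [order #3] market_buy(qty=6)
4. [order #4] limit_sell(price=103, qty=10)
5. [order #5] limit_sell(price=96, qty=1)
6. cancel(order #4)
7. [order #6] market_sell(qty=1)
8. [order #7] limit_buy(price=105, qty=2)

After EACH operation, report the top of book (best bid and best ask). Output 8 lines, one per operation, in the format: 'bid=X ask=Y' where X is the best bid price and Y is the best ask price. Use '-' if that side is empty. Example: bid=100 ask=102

Answer: bid=- ask=95
bid=- ask=95
bid=- ask=100
bid=- ask=100
bid=- ask=96
bid=- ask=96
bid=- ask=96
bid=- ask=100

Derivation:
After op 1 [order #1] limit_sell(price=95, qty=6): fills=none; bids=[-] asks=[#1:6@95]
After op 2 [order #2] limit_sell(price=100, qty=2): fills=none; bids=[-] asks=[#1:6@95 #2:2@100]
After op 3 [order #3] market_buy(qty=6): fills=#3x#1:6@95; bids=[-] asks=[#2:2@100]
After op 4 [order #4] limit_sell(price=103, qty=10): fills=none; bids=[-] asks=[#2:2@100 #4:10@103]
After op 5 [order #5] limit_sell(price=96, qty=1): fills=none; bids=[-] asks=[#5:1@96 #2:2@100 #4:10@103]
After op 6 cancel(order #4): fills=none; bids=[-] asks=[#5:1@96 #2:2@100]
After op 7 [order #6] market_sell(qty=1): fills=none; bids=[-] asks=[#5:1@96 #2:2@100]
After op 8 [order #7] limit_buy(price=105, qty=2): fills=#7x#5:1@96 #7x#2:1@100; bids=[-] asks=[#2:1@100]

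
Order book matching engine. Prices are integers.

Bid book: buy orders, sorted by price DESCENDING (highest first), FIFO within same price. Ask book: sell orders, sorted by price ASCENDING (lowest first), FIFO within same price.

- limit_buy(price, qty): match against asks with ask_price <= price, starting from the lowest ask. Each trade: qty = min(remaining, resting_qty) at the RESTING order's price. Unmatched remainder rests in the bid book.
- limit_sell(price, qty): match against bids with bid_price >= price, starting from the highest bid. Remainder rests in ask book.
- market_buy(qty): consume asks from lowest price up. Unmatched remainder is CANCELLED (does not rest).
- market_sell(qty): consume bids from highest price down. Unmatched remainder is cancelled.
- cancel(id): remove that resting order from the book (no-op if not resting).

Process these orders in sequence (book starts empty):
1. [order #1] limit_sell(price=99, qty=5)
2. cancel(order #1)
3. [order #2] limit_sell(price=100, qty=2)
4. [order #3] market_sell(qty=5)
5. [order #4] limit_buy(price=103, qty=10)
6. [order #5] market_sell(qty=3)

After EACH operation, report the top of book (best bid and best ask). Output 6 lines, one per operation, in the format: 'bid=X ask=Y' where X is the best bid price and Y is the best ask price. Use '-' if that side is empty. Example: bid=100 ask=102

After op 1 [order #1] limit_sell(price=99, qty=5): fills=none; bids=[-] asks=[#1:5@99]
After op 2 cancel(order #1): fills=none; bids=[-] asks=[-]
After op 3 [order #2] limit_sell(price=100, qty=2): fills=none; bids=[-] asks=[#2:2@100]
After op 4 [order #3] market_sell(qty=5): fills=none; bids=[-] asks=[#2:2@100]
After op 5 [order #4] limit_buy(price=103, qty=10): fills=#4x#2:2@100; bids=[#4:8@103] asks=[-]
After op 6 [order #5] market_sell(qty=3): fills=#4x#5:3@103; bids=[#4:5@103] asks=[-]

Answer: bid=- ask=99
bid=- ask=-
bid=- ask=100
bid=- ask=100
bid=103 ask=-
bid=103 ask=-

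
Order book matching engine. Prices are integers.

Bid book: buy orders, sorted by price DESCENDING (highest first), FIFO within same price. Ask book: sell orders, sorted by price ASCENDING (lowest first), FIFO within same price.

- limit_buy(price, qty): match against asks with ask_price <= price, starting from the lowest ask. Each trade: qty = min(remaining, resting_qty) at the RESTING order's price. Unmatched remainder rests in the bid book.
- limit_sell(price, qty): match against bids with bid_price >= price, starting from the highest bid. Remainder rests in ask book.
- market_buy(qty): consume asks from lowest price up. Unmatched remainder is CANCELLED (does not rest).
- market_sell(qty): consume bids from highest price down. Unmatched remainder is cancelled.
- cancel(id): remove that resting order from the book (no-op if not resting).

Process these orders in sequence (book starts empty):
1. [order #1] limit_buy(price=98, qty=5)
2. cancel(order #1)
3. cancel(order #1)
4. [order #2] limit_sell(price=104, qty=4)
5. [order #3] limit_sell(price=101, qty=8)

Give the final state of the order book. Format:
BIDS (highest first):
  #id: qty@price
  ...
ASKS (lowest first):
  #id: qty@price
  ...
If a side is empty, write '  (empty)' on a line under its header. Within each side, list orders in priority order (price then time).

After op 1 [order #1] limit_buy(price=98, qty=5): fills=none; bids=[#1:5@98] asks=[-]
After op 2 cancel(order #1): fills=none; bids=[-] asks=[-]
After op 3 cancel(order #1): fills=none; bids=[-] asks=[-]
After op 4 [order #2] limit_sell(price=104, qty=4): fills=none; bids=[-] asks=[#2:4@104]
After op 5 [order #3] limit_sell(price=101, qty=8): fills=none; bids=[-] asks=[#3:8@101 #2:4@104]

Answer: BIDS (highest first):
  (empty)
ASKS (lowest first):
  #3: 8@101
  #2: 4@104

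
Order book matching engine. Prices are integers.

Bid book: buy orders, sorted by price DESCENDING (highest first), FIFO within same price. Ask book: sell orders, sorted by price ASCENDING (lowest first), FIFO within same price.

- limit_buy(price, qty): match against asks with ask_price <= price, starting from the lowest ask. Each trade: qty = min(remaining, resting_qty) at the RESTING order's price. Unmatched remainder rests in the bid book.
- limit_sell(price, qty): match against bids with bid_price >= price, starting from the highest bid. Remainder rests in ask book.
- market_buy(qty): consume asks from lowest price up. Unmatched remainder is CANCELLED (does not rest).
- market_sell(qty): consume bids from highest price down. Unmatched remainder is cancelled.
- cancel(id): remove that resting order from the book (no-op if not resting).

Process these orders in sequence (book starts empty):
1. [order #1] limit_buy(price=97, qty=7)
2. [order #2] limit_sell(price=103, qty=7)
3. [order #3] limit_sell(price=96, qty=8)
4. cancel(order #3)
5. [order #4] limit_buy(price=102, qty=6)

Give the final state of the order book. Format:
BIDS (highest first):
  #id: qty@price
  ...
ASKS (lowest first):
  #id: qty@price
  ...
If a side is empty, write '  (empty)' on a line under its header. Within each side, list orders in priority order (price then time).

After op 1 [order #1] limit_buy(price=97, qty=7): fills=none; bids=[#1:7@97] asks=[-]
After op 2 [order #2] limit_sell(price=103, qty=7): fills=none; bids=[#1:7@97] asks=[#2:7@103]
After op 3 [order #3] limit_sell(price=96, qty=8): fills=#1x#3:7@97; bids=[-] asks=[#3:1@96 #2:7@103]
After op 4 cancel(order #3): fills=none; bids=[-] asks=[#2:7@103]
After op 5 [order #4] limit_buy(price=102, qty=6): fills=none; bids=[#4:6@102] asks=[#2:7@103]

Answer: BIDS (highest first):
  #4: 6@102
ASKS (lowest first):
  #2: 7@103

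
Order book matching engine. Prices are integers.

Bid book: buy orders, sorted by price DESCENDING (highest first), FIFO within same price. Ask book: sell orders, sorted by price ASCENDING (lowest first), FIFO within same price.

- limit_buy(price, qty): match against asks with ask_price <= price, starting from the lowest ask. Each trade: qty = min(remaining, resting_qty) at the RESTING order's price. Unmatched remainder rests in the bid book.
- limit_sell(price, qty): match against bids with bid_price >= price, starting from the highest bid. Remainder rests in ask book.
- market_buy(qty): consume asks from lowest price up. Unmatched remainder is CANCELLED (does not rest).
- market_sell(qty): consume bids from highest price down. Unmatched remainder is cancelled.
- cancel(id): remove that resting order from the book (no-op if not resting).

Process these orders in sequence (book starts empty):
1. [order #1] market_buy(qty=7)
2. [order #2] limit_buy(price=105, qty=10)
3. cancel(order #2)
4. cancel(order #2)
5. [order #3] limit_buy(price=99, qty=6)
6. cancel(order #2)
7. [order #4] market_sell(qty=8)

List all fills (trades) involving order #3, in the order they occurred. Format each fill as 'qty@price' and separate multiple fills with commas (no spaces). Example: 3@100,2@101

Answer: 6@99

Derivation:
After op 1 [order #1] market_buy(qty=7): fills=none; bids=[-] asks=[-]
After op 2 [order #2] limit_buy(price=105, qty=10): fills=none; bids=[#2:10@105] asks=[-]
After op 3 cancel(order #2): fills=none; bids=[-] asks=[-]
After op 4 cancel(order #2): fills=none; bids=[-] asks=[-]
After op 5 [order #3] limit_buy(price=99, qty=6): fills=none; bids=[#3:6@99] asks=[-]
After op 6 cancel(order #2): fills=none; bids=[#3:6@99] asks=[-]
After op 7 [order #4] market_sell(qty=8): fills=#3x#4:6@99; bids=[-] asks=[-]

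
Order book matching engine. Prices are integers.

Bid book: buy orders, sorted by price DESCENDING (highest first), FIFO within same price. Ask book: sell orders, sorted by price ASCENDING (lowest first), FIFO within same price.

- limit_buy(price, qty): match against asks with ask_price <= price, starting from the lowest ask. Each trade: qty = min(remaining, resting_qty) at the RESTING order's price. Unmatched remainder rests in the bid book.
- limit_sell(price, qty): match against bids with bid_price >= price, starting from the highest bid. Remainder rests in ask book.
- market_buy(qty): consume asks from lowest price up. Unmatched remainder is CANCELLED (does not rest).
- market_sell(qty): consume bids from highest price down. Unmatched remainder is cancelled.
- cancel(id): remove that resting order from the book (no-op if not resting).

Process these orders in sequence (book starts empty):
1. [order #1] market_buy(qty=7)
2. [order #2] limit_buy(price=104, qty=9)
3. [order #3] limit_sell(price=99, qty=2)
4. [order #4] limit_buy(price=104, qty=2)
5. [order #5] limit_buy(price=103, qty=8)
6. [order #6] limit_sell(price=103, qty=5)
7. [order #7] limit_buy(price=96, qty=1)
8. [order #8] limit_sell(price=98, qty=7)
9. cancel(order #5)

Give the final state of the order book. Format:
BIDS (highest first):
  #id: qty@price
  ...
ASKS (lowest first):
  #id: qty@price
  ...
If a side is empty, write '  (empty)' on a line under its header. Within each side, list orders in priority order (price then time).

Answer: BIDS (highest first):
  #7: 1@96
ASKS (lowest first):
  (empty)

Derivation:
After op 1 [order #1] market_buy(qty=7): fills=none; bids=[-] asks=[-]
After op 2 [order #2] limit_buy(price=104, qty=9): fills=none; bids=[#2:9@104] asks=[-]
After op 3 [order #3] limit_sell(price=99, qty=2): fills=#2x#3:2@104; bids=[#2:7@104] asks=[-]
After op 4 [order #4] limit_buy(price=104, qty=2): fills=none; bids=[#2:7@104 #4:2@104] asks=[-]
After op 5 [order #5] limit_buy(price=103, qty=8): fills=none; bids=[#2:7@104 #4:2@104 #5:8@103] asks=[-]
After op 6 [order #6] limit_sell(price=103, qty=5): fills=#2x#6:5@104; bids=[#2:2@104 #4:2@104 #5:8@103] asks=[-]
After op 7 [order #7] limit_buy(price=96, qty=1): fills=none; bids=[#2:2@104 #4:2@104 #5:8@103 #7:1@96] asks=[-]
After op 8 [order #8] limit_sell(price=98, qty=7): fills=#2x#8:2@104 #4x#8:2@104 #5x#8:3@103; bids=[#5:5@103 #7:1@96] asks=[-]
After op 9 cancel(order #5): fills=none; bids=[#7:1@96] asks=[-]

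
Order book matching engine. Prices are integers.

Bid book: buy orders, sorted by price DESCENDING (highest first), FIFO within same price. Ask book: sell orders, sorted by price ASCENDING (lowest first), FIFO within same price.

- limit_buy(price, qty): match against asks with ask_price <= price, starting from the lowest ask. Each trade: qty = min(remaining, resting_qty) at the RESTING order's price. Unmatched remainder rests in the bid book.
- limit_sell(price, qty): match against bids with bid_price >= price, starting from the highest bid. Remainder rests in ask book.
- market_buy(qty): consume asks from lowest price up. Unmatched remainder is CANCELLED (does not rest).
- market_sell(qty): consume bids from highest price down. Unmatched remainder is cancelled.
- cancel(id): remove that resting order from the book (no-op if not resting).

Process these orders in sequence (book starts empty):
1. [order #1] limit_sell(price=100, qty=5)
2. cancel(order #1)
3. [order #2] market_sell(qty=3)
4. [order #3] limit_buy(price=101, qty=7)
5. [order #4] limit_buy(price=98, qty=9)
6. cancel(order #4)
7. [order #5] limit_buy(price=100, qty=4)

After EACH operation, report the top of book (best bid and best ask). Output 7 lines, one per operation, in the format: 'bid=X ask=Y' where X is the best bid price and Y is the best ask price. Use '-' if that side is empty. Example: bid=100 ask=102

Answer: bid=- ask=100
bid=- ask=-
bid=- ask=-
bid=101 ask=-
bid=101 ask=-
bid=101 ask=-
bid=101 ask=-

Derivation:
After op 1 [order #1] limit_sell(price=100, qty=5): fills=none; bids=[-] asks=[#1:5@100]
After op 2 cancel(order #1): fills=none; bids=[-] asks=[-]
After op 3 [order #2] market_sell(qty=3): fills=none; bids=[-] asks=[-]
After op 4 [order #3] limit_buy(price=101, qty=7): fills=none; bids=[#3:7@101] asks=[-]
After op 5 [order #4] limit_buy(price=98, qty=9): fills=none; bids=[#3:7@101 #4:9@98] asks=[-]
After op 6 cancel(order #4): fills=none; bids=[#3:7@101] asks=[-]
After op 7 [order #5] limit_buy(price=100, qty=4): fills=none; bids=[#3:7@101 #5:4@100] asks=[-]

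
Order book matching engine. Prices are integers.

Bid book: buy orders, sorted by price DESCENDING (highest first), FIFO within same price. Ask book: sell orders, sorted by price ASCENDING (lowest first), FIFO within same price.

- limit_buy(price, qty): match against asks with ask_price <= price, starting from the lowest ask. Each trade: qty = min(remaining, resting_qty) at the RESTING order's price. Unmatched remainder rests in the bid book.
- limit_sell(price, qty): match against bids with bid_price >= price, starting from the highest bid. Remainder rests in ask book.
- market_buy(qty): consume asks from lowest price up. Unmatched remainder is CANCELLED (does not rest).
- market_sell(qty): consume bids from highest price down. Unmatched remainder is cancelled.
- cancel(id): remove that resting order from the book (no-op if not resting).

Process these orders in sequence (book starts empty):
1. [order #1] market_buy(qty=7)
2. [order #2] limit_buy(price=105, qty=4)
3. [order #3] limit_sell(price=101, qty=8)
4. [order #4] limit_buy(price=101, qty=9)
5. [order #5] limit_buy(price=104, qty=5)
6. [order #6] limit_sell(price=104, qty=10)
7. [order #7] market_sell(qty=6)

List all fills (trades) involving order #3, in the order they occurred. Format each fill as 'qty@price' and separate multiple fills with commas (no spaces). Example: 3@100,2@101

After op 1 [order #1] market_buy(qty=7): fills=none; bids=[-] asks=[-]
After op 2 [order #2] limit_buy(price=105, qty=4): fills=none; bids=[#2:4@105] asks=[-]
After op 3 [order #3] limit_sell(price=101, qty=8): fills=#2x#3:4@105; bids=[-] asks=[#3:4@101]
After op 4 [order #4] limit_buy(price=101, qty=9): fills=#4x#3:4@101; bids=[#4:5@101] asks=[-]
After op 5 [order #5] limit_buy(price=104, qty=5): fills=none; bids=[#5:5@104 #4:5@101] asks=[-]
After op 6 [order #6] limit_sell(price=104, qty=10): fills=#5x#6:5@104; bids=[#4:5@101] asks=[#6:5@104]
After op 7 [order #7] market_sell(qty=6): fills=#4x#7:5@101; bids=[-] asks=[#6:5@104]

Answer: 4@105,4@101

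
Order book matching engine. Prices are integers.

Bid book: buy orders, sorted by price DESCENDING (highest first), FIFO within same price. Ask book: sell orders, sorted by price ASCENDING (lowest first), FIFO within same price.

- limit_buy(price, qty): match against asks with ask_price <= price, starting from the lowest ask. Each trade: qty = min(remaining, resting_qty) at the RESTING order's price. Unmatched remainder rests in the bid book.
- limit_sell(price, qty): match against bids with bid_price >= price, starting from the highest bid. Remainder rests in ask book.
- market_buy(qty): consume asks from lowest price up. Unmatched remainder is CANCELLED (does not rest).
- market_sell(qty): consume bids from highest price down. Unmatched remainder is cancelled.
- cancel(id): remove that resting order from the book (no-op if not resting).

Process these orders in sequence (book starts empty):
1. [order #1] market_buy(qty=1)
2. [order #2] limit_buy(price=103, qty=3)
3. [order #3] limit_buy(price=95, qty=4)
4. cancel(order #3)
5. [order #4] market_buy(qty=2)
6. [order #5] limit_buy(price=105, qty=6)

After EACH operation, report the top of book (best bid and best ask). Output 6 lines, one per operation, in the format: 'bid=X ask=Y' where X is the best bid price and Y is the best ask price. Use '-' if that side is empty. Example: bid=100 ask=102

Answer: bid=- ask=-
bid=103 ask=-
bid=103 ask=-
bid=103 ask=-
bid=103 ask=-
bid=105 ask=-

Derivation:
After op 1 [order #1] market_buy(qty=1): fills=none; bids=[-] asks=[-]
After op 2 [order #2] limit_buy(price=103, qty=3): fills=none; bids=[#2:3@103] asks=[-]
After op 3 [order #3] limit_buy(price=95, qty=4): fills=none; bids=[#2:3@103 #3:4@95] asks=[-]
After op 4 cancel(order #3): fills=none; bids=[#2:3@103] asks=[-]
After op 5 [order #4] market_buy(qty=2): fills=none; bids=[#2:3@103] asks=[-]
After op 6 [order #5] limit_buy(price=105, qty=6): fills=none; bids=[#5:6@105 #2:3@103] asks=[-]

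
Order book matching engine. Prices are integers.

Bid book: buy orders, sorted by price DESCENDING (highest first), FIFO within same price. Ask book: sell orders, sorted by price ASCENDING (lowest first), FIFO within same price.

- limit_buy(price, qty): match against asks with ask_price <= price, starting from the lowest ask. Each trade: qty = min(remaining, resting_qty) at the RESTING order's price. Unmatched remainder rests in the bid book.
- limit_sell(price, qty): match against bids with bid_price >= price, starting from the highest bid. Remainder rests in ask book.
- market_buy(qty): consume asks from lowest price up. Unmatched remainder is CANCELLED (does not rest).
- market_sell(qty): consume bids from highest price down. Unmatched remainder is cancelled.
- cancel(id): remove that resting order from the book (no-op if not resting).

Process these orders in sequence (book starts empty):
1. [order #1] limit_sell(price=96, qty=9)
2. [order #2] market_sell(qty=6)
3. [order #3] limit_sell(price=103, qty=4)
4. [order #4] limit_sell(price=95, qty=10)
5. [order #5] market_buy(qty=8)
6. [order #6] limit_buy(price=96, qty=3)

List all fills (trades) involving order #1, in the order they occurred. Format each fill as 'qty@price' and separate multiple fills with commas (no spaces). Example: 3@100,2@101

After op 1 [order #1] limit_sell(price=96, qty=9): fills=none; bids=[-] asks=[#1:9@96]
After op 2 [order #2] market_sell(qty=6): fills=none; bids=[-] asks=[#1:9@96]
After op 3 [order #3] limit_sell(price=103, qty=4): fills=none; bids=[-] asks=[#1:9@96 #3:4@103]
After op 4 [order #4] limit_sell(price=95, qty=10): fills=none; bids=[-] asks=[#4:10@95 #1:9@96 #3:4@103]
After op 5 [order #5] market_buy(qty=8): fills=#5x#4:8@95; bids=[-] asks=[#4:2@95 #1:9@96 #3:4@103]
After op 6 [order #6] limit_buy(price=96, qty=3): fills=#6x#4:2@95 #6x#1:1@96; bids=[-] asks=[#1:8@96 #3:4@103]

Answer: 1@96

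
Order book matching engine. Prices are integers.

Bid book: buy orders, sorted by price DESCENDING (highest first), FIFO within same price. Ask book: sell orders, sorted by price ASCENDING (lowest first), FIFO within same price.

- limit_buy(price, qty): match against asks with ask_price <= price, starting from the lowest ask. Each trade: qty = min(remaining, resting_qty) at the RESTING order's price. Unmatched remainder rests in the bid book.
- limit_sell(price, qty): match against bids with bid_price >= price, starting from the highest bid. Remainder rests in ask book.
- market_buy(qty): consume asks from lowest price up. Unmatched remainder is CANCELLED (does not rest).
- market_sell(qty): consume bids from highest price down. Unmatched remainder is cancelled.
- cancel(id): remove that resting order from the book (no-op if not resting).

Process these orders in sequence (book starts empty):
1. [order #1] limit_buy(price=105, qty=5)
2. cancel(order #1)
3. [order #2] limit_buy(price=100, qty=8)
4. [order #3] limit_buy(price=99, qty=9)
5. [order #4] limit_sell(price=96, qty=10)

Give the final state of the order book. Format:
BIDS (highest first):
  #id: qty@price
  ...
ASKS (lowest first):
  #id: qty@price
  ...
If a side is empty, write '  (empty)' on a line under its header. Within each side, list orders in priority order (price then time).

After op 1 [order #1] limit_buy(price=105, qty=5): fills=none; bids=[#1:5@105] asks=[-]
After op 2 cancel(order #1): fills=none; bids=[-] asks=[-]
After op 3 [order #2] limit_buy(price=100, qty=8): fills=none; bids=[#2:8@100] asks=[-]
After op 4 [order #3] limit_buy(price=99, qty=9): fills=none; bids=[#2:8@100 #3:9@99] asks=[-]
After op 5 [order #4] limit_sell(price=96, qty=10): fills=#2x#4:8@100 #3x#4:2@99; bids=[#3:7@99] asks=[-]

Answer: BIDS (highest first):
  #3: 7@99
ASKS (lowest first):
  (empty)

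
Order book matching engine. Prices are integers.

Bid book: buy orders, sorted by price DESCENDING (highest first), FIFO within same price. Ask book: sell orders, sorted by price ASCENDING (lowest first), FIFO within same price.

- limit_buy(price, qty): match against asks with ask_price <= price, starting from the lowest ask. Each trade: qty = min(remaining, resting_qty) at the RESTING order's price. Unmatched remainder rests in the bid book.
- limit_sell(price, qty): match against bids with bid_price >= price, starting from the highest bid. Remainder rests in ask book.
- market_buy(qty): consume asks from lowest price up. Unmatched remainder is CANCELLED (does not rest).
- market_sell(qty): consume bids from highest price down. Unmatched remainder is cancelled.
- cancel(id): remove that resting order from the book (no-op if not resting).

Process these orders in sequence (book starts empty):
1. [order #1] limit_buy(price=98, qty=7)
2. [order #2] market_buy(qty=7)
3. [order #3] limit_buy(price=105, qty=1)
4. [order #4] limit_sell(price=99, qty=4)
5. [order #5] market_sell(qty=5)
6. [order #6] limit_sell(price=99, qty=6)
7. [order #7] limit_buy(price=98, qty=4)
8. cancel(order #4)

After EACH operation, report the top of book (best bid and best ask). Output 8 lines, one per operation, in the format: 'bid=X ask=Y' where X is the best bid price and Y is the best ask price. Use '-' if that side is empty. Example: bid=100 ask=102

After op 1 [order #1] limit_buy(price=98, qty=7): fills=none; bids=[#1:7@98] asks=[-]
After op 2 [order #2] market_buy(qty=7): fills=none; bids=[#1:7@98] asks=[-]
After op 3 [order #3] limit_buy(price=105, qty=1): fills=none; bids=[#3:1@105 #1:7@98] asks=[-]
After op 4 [order #4] limit_sell(price=99, qty=4): fills=#3x#4:1@105; bids=[#1:7@98] asks=[#4:3@99]
After op 5 [order #5] market_sell(qty=5): fills=#1x#5:5@98; bids=[#1:2@98] asks=[#4:3@99]
After op 6 [order #6] limit_sell(price=99, qty=6): fills=none; bids=[#1:2@98] asks=[#4:3@99 #6:6@99]
After op 7 [order #7] limit_buy(price=98, qty=4): fills=none; bids=[#1:2@98 #7:4@98] asks=[#4:3@99 #6:6@99]
After op 8 cancel(order #4): fills=none; bids=[#1:2@98 #7:4@98] asks=[#6:6@99]

Answer: bid=98 ask=-
bid=98 ask=-
bid=105 ask=-
bid=98 ask=99
bid=98 ask=99
bid=98 ask=99
bid=98 ask=99
bid=98 ask=99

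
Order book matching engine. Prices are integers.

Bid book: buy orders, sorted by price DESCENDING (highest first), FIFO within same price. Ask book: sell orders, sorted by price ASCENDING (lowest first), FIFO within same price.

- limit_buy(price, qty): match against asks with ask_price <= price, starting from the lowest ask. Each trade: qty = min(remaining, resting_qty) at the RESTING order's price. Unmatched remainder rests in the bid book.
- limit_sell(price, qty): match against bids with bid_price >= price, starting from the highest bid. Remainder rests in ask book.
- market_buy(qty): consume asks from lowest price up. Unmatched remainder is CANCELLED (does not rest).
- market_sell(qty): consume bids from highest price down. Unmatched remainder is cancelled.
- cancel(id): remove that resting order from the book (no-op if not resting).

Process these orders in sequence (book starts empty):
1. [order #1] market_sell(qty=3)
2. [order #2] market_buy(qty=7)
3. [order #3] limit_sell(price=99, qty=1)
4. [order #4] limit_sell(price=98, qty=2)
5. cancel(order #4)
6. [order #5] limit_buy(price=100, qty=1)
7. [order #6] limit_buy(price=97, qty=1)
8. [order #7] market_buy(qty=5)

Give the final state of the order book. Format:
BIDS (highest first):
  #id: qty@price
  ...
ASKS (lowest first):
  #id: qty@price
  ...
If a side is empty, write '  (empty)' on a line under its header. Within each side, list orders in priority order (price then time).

Answer: BIDS (highest first):
  #6: 1@97
ASKS (lowest first):
  (empty)

Derivation:
After op 1 [order #1] market_sell(qty=3): fills=none; bids=[-] asks=[-]
After op 2 [order #2] market_buy(qty=7): fills=none; bids=[-] asks=[-]
After op 3 [order #3] limit_sell(price=99, qty=1): fills=none; bids=[-] asks=[#3:1@99]
After op 4 [order #4] limit_sell(price=98, qty=2): fills=none; bids=[-] asks=[#4:2@98 #3:1@99]
After op 5 cancel(order #4): fills=none; bids=[-] asks=[#3:1@99]
After op 6 [order #5] limit_buy(price=100, qty=1): fills=#5x#3:1@99; bids=[-] asks=[-]
After op 7 [order #6] limit_buy(price=97, qty=1): fills=none; bids=[#6:1@97] asks=[-]
After op 8 [order #7] market_buy(qty=5): fills=none; bids=[#6:1@97] asks=[-]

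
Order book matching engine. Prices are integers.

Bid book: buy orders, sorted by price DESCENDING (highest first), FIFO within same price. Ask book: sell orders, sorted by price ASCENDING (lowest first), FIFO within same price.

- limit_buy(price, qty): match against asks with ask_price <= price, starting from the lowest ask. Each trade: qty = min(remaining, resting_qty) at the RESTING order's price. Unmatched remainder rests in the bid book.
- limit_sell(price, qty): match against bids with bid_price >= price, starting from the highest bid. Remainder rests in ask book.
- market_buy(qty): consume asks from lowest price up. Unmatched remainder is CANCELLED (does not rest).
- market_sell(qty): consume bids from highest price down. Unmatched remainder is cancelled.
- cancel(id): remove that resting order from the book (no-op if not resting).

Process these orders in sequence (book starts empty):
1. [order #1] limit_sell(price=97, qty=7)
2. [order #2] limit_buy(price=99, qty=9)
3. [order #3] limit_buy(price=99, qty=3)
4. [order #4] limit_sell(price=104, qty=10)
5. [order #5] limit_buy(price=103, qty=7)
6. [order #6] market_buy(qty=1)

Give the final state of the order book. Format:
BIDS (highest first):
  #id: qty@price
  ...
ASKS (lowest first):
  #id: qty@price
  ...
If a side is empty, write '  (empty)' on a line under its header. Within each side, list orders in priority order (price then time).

After op 1 [order #1] limit_sell(price=97, qty=7): fills=none; bids=[-] asks=[#1:7@97]
After op 2 [order #2] limit_buy(price=99, qty=9): fills=#2x#1:7@97; bids=[#2:2@99] asks=[-]
After op 3 [order #3] limit_buy(price=99, qty=3): fills=none; bids=[#2:2@99 #3:3@99] asks=[-]
After op 4 [order #4] limit_sell(price=104, qty=10): fills=none; bids=[#2:2@99 #3:3@99] asks=[#4:10@104]
After op 5 [order #5] limit_buy(price=103, qty=7): fills=none; bids=[#5:7@103 #2:2@99 #3:3@99] asks=[#4:10@104]
After op 6 [order #6] market_buy(qty=1): fills=#6x#4:1@104; bids=[#5:7@103 #2:2@99 #3:3@99] asks=[#4:9@104]

Answer: BIDS (highest first):
  #5: 7@103
  #2: 2@99
  #3: 3@99
ASKS (lowest first):
  #4: 9@104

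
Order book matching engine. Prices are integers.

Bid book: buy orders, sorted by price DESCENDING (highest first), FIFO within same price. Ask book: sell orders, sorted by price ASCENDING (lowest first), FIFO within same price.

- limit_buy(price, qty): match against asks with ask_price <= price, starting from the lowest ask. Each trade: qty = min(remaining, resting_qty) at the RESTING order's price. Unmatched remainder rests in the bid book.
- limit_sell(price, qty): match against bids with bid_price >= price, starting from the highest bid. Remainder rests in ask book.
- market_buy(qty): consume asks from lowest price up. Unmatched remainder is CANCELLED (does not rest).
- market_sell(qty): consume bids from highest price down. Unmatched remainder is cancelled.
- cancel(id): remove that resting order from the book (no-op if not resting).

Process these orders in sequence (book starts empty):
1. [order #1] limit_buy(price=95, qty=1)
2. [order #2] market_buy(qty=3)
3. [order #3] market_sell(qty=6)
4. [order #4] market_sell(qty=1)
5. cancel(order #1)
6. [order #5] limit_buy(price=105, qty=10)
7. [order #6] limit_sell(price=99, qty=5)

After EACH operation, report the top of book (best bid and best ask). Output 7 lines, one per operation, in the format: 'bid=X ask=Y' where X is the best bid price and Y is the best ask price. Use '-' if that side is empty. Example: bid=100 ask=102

Answer: bid=95 ask=-
bid=95 ask=-
bid=- ask=-
bid=- ask=-
bid=- ask=-
bid=105 ask=-
bid=105 ask=-

Derivation:
After op 1 [order #1] limit_buy(price=95, qty=1): fills=none; bids=[#1:1@95] asks=[-]
After op 2 [order #2] market_buy(qty=3): fills=none; bids=[#1:1@95] asks=[-]
After op 3 [order #3] market_sell(qty=6): fills=#1x#3:1@95; bids=[-] asks=[-]
After op 4 [order #4] market_sell(qty=1): fills=none; bids=[-] asks=[-]
After op 5 cancel(order #1): fills=none; bids=[-] asks=[-]
After op 6 [order #5] limit_buy(price=105, qty=10): fills=none; bids=[#5:10@105] asks=[-]
After op 7 [order #6] limit_sell(price=99, qty=5): fills=#5x#6:5@105; bids=[#5:5@105] asks=[-]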